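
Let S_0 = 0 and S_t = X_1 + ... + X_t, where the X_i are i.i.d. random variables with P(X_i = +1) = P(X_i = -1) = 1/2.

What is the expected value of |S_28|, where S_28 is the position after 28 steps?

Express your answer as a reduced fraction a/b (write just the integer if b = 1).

S_28 takes values m ≡ 0 (mod 2) with |m| ≤ 28; P(S_28=m) = C(28,(28+m)/2)/2^28.
Total paths: 2^28 = 268435456
Distribution: P(S=-28)=1/268435456, P(S=-26)=28/268435456, P(S=-24)=378/268435456, P(S=-22)=3276/268435456, P(S=-20)=20475/268435456, P(S=-18)=98280/268435456, P(S=-16)=376740/268435456, P(S=-14)=1184040/268435456, P(S=-12)=3108105/268435456, P(S=-10)=6906900/268435456, P(S=-8)=13123110/268435456, P(S=-6)=21474180/268435456, P(S=-4)=30421755/268435456, P(S=-2)=37442160/268435456, P(S=0)=40116600/268435456, P(S=2)=37442160/268435456, P(S=4)=30421755/268435456, P(S=6)=21474180/268435456, P(S=8)=13123110/268435456, P(S=10)=6906900/268435456, P(S=12)=3108105/268435456, P(S=14)=1184040/268435456, P(S=16)=376740/268435456, P(S=18)=98280/268435456, P(S=20)=20475/268435456, P(S=22)=3276/268435456, P(S=24)=378/268435456, P(S=26)=28/268435456, P(S=28)=1/268435456
E[|S_28|] = Σ_m |m|·P(S_28=m) = 1123264800/268435456 = 35102025/8388608

Answer: 35102025/8388608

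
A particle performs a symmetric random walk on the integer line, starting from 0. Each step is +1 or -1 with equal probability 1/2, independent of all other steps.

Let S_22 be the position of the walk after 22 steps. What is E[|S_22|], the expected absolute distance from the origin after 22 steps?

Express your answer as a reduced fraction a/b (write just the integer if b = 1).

S_22 takes values m ≡ 0 (mod 2) with |m| ≤ 22; P(S_22=m) = C(22,(22+m)/2)/2^22.
Total paths: 2^22 = 4194304
Distribution: P(S=-22)=1/4194304, P(S=-20)=22/4194304, P(S=-18)=231/4194304, P(S=-16)=1540/4194304, P(S=-14)=7315/4194304, P(S=-12)=26334/4194304, P(S=-10)=74613/4194304, P(S=-8)=170544/4194304, P(S=-6)=319770/4194304, P(S=-4)=497420/4194304, P(S=-2)=646646/4194304, P(S=0)=705432/4194304, P(S=2)=646646/4194304, P(S=4)=497420/4194304, P(S=6)=319770/4194304, P(S=8)=170544/4194304, P(S=10)=74613/4194304, P(S=12)=26334/4194304, P(S=14)=7315/4194304, P(S=16)=1540/4194304, P(S=18)=231/4194304, P(S=20)=22/4194304, P(S=22)=1/4194304
E[|S_22|] = Σ_m |m|·P(S_22=m) = 15519504/4194304 = 969969/262144

Answer: 969969/262144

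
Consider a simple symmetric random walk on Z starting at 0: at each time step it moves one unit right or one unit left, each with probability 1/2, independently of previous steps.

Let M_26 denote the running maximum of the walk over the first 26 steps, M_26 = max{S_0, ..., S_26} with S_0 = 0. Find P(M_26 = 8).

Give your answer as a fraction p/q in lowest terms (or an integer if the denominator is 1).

Let M_26 = max(S_0,...,S_26). Use the reflection principle: for j ≥ 1, #{paths with M_26 ≥ j} = #{S_26 ≥ j} + #{S_26 ≥ j+1}.
By reflection, #{M_26 ≥ 8} = #{S_26 ≥ 8} + #{S_26 ≥ 9} = 5658537 + 2533987 = 8192524.
#{M_26 ≥ 9} = #{S_26 ≥ 9} + #{S_26 ≥ 10} = 2533987 + 2533987 = 5067974.
#{M_26 = 8} = 8192524 - 5067974 = 3124550.
P(M_26 = 8) = 3124550/67108864 = 1562275/33554432

Answer: 1562275/33554432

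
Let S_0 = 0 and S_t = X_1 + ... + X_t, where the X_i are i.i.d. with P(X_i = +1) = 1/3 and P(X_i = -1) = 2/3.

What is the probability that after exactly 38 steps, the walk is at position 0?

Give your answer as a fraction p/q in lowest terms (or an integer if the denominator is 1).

To be at 0 after 38 steps: need exactly 19 steps of +1 and 19 of -1.
Number of such sequences: C(38,19) = 35345263800
Each has probability (1/3)^19 · (2/3)^19 = 524288/1350851717672992089
P = 35345263800 · 524288/1350851717672992089 = 6177032555724800/450283905890997363

Answer: 6177032555724800/450283905890997363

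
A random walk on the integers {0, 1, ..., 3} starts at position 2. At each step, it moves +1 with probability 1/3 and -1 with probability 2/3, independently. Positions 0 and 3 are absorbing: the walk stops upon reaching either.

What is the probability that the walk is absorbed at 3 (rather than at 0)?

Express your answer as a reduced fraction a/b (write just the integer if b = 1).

Biased walk: p = 1/3, q = 2/3, r = q/p = 2
Gambler's ruin: P(hit 3 before 0 | start at 2) = (1 - r^a)/(1 - r^N)
r^2 = 4; r^3 = 8
P = (1 - 4) / (1 - 8) = -3 / -7 = 3/7

Answer: 3/7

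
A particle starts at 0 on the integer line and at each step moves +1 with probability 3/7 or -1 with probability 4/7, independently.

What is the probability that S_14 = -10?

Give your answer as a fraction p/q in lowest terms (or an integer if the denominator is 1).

To reach position -10 after 14 steps: need 2 steps of +1 and 12 steps of -1.
Number of such sequences: C(14,2) = 91
Each has probability (3/7)^2 · (4/7)^12 = 150994944/678223072849
P = 91 · 150994944/678223072849 = 1962934272/96889010407

Answer: 1962934272/96889010407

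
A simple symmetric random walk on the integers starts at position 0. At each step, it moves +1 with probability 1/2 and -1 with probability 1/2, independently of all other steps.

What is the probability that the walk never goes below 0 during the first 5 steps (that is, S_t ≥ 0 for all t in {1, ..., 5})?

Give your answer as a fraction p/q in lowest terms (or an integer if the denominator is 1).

Let f(t,s) = #length-t paths at position s with S_1..S_t all ≥ 0.
f(t,s) = f(t-1,s-1) + f(t-1,s+1) for s ≥ 0; f(t,s) = 0 for s < 0.
t=0: f(0,0)=1
t=1: f(1,1)=1
t=2: f(2,0)=1 f(2,2)=1
t=3: f(3,1)=2 f(3,3)=1
t=4: f(4,0)=2 f(4,2)=3 f(4,4)=1
t=5: f(5,1)=5 f(5,3)=4 f(5,5)=1
Σ_s f(5,s) = 10
P = 10/32 = 5/16

Answer: 5/16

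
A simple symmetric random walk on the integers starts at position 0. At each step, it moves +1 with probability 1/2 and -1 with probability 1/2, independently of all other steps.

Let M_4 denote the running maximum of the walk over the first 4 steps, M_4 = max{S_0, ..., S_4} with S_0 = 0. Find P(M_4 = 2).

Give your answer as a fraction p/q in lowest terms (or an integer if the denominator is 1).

Let M_4 = max(S_0,...,S_4). Use the reflection principle: for j ≥ 1, #{paths with M_4 ≥ j} = #{S_4 ≥ j} + #{S_4 ≥ j+1}.
By reflection, #{M_4 ≥ 2} = #{S_4 ≥ 2} + #{S_4 ≥ 3} = 5 + 1 = 6.
#{M_4 ≥ 3} = #{S_4 ≥ 3} + #{S_4 ≥ 4} = 1 + 1 = 2.
#{M_4 = 2} = 6 - 2 = 4.
P(M_4 = 2) = 4/16 = 1/4

Answer: 1/4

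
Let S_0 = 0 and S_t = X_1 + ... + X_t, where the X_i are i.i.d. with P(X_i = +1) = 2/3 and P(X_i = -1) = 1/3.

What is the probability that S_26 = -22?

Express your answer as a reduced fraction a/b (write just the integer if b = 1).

Answer: 1300/2541865828329

Derivation:
To reach position -22 after 26 steps: need 2 steps of +1 and 24 steps of -1.
Number of such sequences: C(26,2) = 325
Each has probability (2/3)^2 · (1/3)^24 = 4/2541865828329
P = 325 · 4/2541865828329 = 1300/2541865828329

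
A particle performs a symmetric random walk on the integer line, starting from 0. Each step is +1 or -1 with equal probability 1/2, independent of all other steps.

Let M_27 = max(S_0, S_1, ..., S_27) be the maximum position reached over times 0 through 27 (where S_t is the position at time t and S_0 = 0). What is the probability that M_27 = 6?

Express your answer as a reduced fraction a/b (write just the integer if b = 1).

Let M_27 = max(S_0,...,S_27). Use the reflection principle: for j ≥ 1, #{paths with M_27 ≥ j} = #{S_27 ≥ j} + #{S_27 ≥ j+1}.
By reflection, #{M_27 ≥ 6} = #{S_27 ≥ 6} + #{S_27 ≥ 7} = 16628809 + 16628809 = 33257618.
#{M_27 ≥ 7} = #{S_27 ≥ 7} + #{S_27 ≥ 8} = 16628809 + 8192524 = 24821333.
#{M_27 = 6} = 33257618 - 24821333 = 8436285.
P(M_27 = 6) = 8436285/134217728 = 8436285/134217728

Answer: 8436285/134217728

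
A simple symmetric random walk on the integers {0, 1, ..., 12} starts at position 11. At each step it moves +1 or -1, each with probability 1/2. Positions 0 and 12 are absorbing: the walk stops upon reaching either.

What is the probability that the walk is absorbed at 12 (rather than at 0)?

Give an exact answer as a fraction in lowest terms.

Answer: 11/12

Derivation:
Symmetric walk (p = 1/2): the harmonic-function argument gives P(hit 12 before 0 | start at 11) = a/N.
P = 11/12 = 11/12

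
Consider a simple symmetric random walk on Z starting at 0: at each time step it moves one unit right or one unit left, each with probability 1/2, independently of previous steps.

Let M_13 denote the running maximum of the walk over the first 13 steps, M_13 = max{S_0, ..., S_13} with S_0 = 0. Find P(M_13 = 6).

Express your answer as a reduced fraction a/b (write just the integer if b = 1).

Answer: 143/4096

Derivation:
Let M_13 = max(S_0,...,S_13). Use the reflection principle: for j ≥ 1, #{paths with M_13 ≥ j} = #{S_13 ≥ j} + #{S_13 ≥ j+1}.
By reflection, #{M_13 ≥ 6} = #{S_13 ≥ 6} + #{S_13 ≥ 7} = 378 + 378 = 756.
#{M_13 ≥ 7} = #{S_13 ≥ 7} + #{S_13 ≥ 8} = 378 + 92 = 470.
#{M_13 = 6} = 756 - 470 = 286.
P(M_13 = 6) = 286/8192 = 143/4096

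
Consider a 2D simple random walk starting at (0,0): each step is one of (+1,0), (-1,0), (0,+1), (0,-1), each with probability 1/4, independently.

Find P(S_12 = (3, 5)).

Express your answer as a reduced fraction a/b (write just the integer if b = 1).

Answer: 3267/1048576

Derivation:
Let h be the number of horizontal steps (so 12-h are vertical). To end at (3,5) need (h+3)/2 right-steps and ((12-h)+5)/2 up-steps.
Sum over h with 3 ≤ h ≤ 7, h ≡ 1 (mod 2), 12-h ≡ 1 (mod 2):
h=3: C(12,3)·C(3,3)·C(9,7) = 220·1·36 = 7920
h=5: C(12,5)·C(5,4)·C(7,6) = 792·5·7 = 27720
h=7: C(12,7)·C(7,5)·C(5,5) = 792·21·1 = 16632
Total favorable: 52272
Total paths: 4^12 = 16777216
P = 52272/16777216 = 3267/1048576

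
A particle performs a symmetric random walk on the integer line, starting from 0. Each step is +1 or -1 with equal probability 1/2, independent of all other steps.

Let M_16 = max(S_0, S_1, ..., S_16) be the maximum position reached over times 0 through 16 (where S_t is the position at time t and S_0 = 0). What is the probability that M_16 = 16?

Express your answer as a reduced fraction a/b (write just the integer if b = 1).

Answer: 1/65536

Derivation:
Let M_16 = max(S_0,...,S_16). Use the reflection principle: for j ≥ 1, #{paths with M_16 ≥ j} = #{S_16 ≥ j} + #{S_16 ≥ j+1}.
By reflection, #{M_16 ≥ 16} = #{S_16 ≥ 16} + #{S_16 ≥ 17} = 1 + 0 = 1.
#{M_16 ≥ 17} = #{S_16 ≥ 17} + #{S_16 ≥ 18} = 0 + 0 = 0.
#{M_16 = 16} = 1 - 0 = 1.
P(M_16 = 16) = 1/65536 = 1/65536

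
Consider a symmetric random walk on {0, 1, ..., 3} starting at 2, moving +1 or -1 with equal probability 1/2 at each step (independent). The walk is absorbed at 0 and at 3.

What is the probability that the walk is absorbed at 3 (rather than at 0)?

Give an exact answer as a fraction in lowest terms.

Symmetric walk (p = 1/2): the harmonic-function argument gives P(hit 3 before 0 | start at 2) = a/N.
P = 2/3 = 2/3

Answer: 2/3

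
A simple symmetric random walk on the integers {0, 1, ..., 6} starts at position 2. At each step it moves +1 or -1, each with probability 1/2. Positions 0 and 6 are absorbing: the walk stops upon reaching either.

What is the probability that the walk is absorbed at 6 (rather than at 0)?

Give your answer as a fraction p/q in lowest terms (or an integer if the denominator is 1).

Answer: 1/3

Derivation:
Symmetric walk (p = 1/2): the harmonic-function argument gives P(hit 6 before 0 | start at 2) = a/N.
P = 2/6 = 1/3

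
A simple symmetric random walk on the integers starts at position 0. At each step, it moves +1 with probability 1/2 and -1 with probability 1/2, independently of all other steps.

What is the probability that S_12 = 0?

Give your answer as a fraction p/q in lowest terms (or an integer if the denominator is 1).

Answer: 231/1024

Derivation:
To return to 0 after 12 steps: need exactly 6 steps of +1 and 6 of -1.
Favorable paths: C(12,6) = 924
Total paths: 2^12 = 4096
P = 924/4096 = 231/1024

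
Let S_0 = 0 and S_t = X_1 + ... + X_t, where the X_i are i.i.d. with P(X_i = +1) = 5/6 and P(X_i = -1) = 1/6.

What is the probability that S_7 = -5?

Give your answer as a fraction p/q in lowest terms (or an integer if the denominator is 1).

Answer: 35/279936

Derivation:
To reach position -5 after 7 steps: need 1 step of +1 and 6 steps of -1.
Number of such sequences: C(7,1) = 7
Each has probability (5/6)^1 · (1/6)^6 = 5/279936
P = 7 · 5/279936 = 35/279936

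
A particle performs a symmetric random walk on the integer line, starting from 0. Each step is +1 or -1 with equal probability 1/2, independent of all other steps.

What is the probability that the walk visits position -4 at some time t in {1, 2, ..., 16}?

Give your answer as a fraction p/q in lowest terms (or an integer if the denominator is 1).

Answer: 10889/32768

Derivation:
Count via complement. Let g(t,s) = #length-t paths at position s with S_1..S_t all ≠ -4.
g(t,s) = g(t-1,s-1) + g(t-1,s+1) for s ≠ -4; g(t,-4) = 0.
t=0: g(0,0)=1
t=1: g(1,-1)=1 g(1,1)=1
t=2: g(2,-2)=1 g(2,0)=2 g(2,2)=1
t=3: g(3,-3)=1 g(3,-1)=3 g(3,1)=3 g(3,3)=1
t=4: g(4,-2)=4 g(4,0)=6 g(4,2)=4 g(4,4)=1
t=5: g(5,-3)=4 g(5,-1)=10 g(5,1)=10 g(5,3)=5 g(5,5)=1
t=6: g(6,-2)=14 g(6,0)=20 g(6,2)=15 g(6,4)=6 g(6,6)=1
t=7: g(7,-3)=14 g(7,-1)=34 g(7,1)=35 g(7,3)=21 g(7,5)=7 g(7,7)=1
t=8: g(8,-2)=48 g(8,0)=69 g(8,2)=56 g(8,4)=28 g(8,6)=8 g(8,8)=1
t=9: g(9,-3)=48 g(9,-1)=117 g(9,1)=125 g(9,3)=84 g(9,5)=36 g(9,7)=9 g(9,9)=1
t=10: g(10,-2)=165 g(10,0)=242 g(10,2)=209 g(10,4)=120 g(10,6)=45 g(10,8)=10 g(10,10)=1
t=11: g(11,-3)=165 g(11,-1)=407 g(11,1)=451 g(11,3)=329 g(11,5)=165 g(11,7)=55 g(11,9)=11 g(11,11)=1
t=12: g(12,-2)=572 g(12,0)=858 g(12,2)=780 g(12,4)=494 g(12,6)=220 g(12,8)=66 g(12,10)=12 g(12,12)=1
t=13: g(13,-3)=572 g(13,-1)=1430 g(13,1)=1638 g(13,3)=1274 g(13,5)=714 g(13,7)=286 g(13,9)=78 g(13,11)=13 g(13,13)=1
t=14: g(14,-2)=2002 g(14,0)=3068 g(14,2)=2912 g(14,4)=1988 g(14,6)=1000 g(14,8)=364 g(14,10)=91 g(14,12)=14 g(14,14)=1
t=15: g(15,-3)=2002 g(15,-1)=5070 g(15,1)=5980 g(15,3)=4900 g(15,5)=2988 g(15,7)=1364 g(15,9)=455 g(15,11)=105 g(15,13)=15 g(15,15)=1
t=16: g(16,-2)=7072 g(16,0)=11050 g(16,2)=10880 g(16,4)=7888 g(16,6)=4352 g(16,8)=1819 g(16,10)=560 g(16,12)=120 g(16,14)=16 g(16,16)=1
Paths never hitting -4: Σ_s g(16,s) = 43758
Paths hitting -4: 2^16 - 43758 = 21778
P = 21778/65536 = 10889/32768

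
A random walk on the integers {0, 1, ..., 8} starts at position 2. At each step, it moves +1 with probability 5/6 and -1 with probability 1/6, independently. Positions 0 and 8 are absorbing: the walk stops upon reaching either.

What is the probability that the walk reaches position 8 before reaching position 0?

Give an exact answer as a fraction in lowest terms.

Answer: 15625/16276

Derivation:
Biased walk: p = 5/6, q = 1/6, r = q/p = 1/5
Gambler's ruin: P(hit 8 before 0 | start at 2) = (1 - r^a)/(1 - r^N)
r^2 = 1/25; r^8 = 1/390625
P = (1 - 1/25) / (1 - 1/390625) = 24/25 / 390624/390625 = 15625/16276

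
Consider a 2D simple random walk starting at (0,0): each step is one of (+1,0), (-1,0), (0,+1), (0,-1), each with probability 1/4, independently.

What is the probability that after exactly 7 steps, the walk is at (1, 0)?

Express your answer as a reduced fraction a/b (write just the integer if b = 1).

Answer: 1225/16384

Derivation:
Let h be the number of horizontal steps (so 7-h are vertical). To end at (1,0) need (h+1)/2 right-steps and ((7-h)+0)/2 up-steps.
Sum over h with 1 ≤ h ≤ 7, h ≡ 1 (mod 2), 7-h ≡ 0 (mod 2):
h=1: C(7,1)·C(1,1)·C(6,3) = 7·1·20 = 140
h=3: C(7,3)·C(3,2)·C(4,2) = 35·3·6 = 630
h=5: C(7,5)·C(5,3)·C(2,1) = 21·10·2 = 420
h=7: C(7,7)·C(7,4)·C(0,0) = 1·35·1 = 35
Total favorable: 1225
Total paths: 4^7 = 16384
P = 1225/16384 = 1225/16384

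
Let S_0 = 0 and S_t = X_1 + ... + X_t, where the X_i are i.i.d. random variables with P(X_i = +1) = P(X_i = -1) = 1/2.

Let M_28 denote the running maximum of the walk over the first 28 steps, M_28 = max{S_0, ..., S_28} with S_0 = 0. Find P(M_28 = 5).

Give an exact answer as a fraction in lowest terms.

Answer: 5368545/67108864

Derivation:
Let M_28 = max(S_0,...,S_28). Use the reflection principle: for j ≥ 1, #{paths with M_28 ≥ j} = #{S_28 ≥ j} + #{S_28 ≥ j+1}.
By reflection, #{M_28 ≥ 5} = #{S_28 ≥ 5} + #{S_28 ≥ 6} = 46295513 + 46295513 = 92591026.
#{M_28 ≥ 6} = #{S_28 ≥ 6} + #{S_28 ≥ 7} = 46295513 + 24821333 = 71116846.
#{M_28 = 5} = 92591026 - 71116846 = 21474180.
P(M_28 = 5) = 21474180/268435456 = 5368545/67108864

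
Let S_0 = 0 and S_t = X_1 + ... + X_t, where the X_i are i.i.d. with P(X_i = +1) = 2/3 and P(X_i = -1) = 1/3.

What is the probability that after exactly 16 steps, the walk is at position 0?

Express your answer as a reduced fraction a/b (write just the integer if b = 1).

Answer: 366080/4782969

Derivation:
To be at 0 after 16 steps: need exactly 8 steps of +1 and 8 of -1.
Number of such sequences: C(16,8) = 12870
Each has probability (2/3)^8 · (1/3)^8 = 256/43046721
P = 12870 · 256/43046721 = 366080/4782969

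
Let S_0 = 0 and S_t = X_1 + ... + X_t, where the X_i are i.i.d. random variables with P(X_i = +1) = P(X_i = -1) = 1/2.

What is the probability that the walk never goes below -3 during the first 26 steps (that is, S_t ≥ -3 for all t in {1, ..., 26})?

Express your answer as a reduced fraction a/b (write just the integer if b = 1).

Let f(t,s) = #length-t paths at position s with S_1..S_t all ≥ -3.
f(t,s) = f(t-1,s-1) + f(t-1,s+1) for s ≥ -3; f(t,s) = 0 for s < -3.
t=0: f(0,0)=1
t=1: f(1,-1)=1 f(1,1)=1
t=2: f(2,-2)=1 f(2,0)=2 f(2,2)=1
t=3: f(3,-3)=1 f(3,-1)=3 f(3,1)=3 f(3,3)=1
t=4: f(4,-2)=4 f(4,0)=6 f(4,2)=4 f(4,4)=1
t=5: f(5,-3)=4 f(5,-1)=10 f(5,1)=10 f(5,3)=5 f(5,5)=1
t=6: f(6,-2)=14 f(6,0)=20 f(6,2)=15 f(6,4)=6 f(6,6)=1
t=7: f(7,-3)=14 f(7,-1)=34 f(7,1)=35 f(7,3)=21 f(7,5)=7 f(7,7)=1
t=8: f(8,-2)=48 f(8,0)=69 f(8,2)=56 f(8,4)=28 f(8,6)=8 f(8,8)=1
t=9: f(9,-3)=48 f(9,-1)=117 f(9,1)=125 f(9,3)=84 f(9,5)=36 f(9,7)=9 f(9,9)=1
t=10: f(10,-2)=165 f(10,0)=242 f(10,2)=209 f(10,4)=120 f(10,6)=45 f(10,8)=10 f(10,10)=1
t=11: f(11,-3)=165 f(11,-1)=407 f(11,1)=451 f(11,3)=329 f(11,5)=165 f(11,7)=55 f(11,9)=11 f(11,11)=1
t=12: f(12,-2)=572 f(12,0)=858 f(12,2)=780 f(12,4)=494 f(12,6)=220 f(12,8)=66 f(12,10)=12 f(12,12)=1
t=13: f(13,-3)=572 f(13,-1)=1430 f(13,1)=1638 f(13,3)=1274 f(13,5)=714 f(13,7)=286 f(13,9)=78 f(13,11)=13 f(13,13)=1
t=14: f(14,-2)=2002 f(14,0)=3068 f(14,2)=2912 f(14,4)=1988 f(14,6)=1000 f(14,8)=364 f(14,10)=91 f(14,12)=14 f(14,14)=1
t=15: f(15,-3)=2002 f(15,-1)=5070 f(15,1)=5980 f(15,3)=4900 f(15,5)=2988 f(15,7)=1364 f(15,9)=455 f(15,11)=105 f(15,13)=15 f(15,15)=1
t=16: f(16,-2)=7072 f(16,0)=11050 f(16,2)=10880 f(16,4)=7888 f(16,6)=4352 f(16,8)=1819 f(16,10)=560 f(16,12)=120 f(16,14)=16 f(16,16)=1
t=17: f(17,-3)=7072 f(17,-1)=18122 f(17,1)=21930 f(17,3)=18768 f(17,5)=12240 f(17,7)=6171 f(17,9)=2379 f(17,11)=680 f(17,13)=136 f(17,15)=17 f(17,17)=1
t=18: f(18,-2)=25194 f(18,0)=40052 f(18,2)=40698 f(18,4)=31008 f(18,6)=18411 f(18,8)=8550 f(18,10)=3059 f(18,12)=816 f(18,14)=153 f(18,16)=18 f(18,18)=1
t=19: f(19,-3)=25194 f(19,-1)=65246 f(19,1)=80750 f(19,3)=71706 f(19,5)=49419 f(19,7)=26961 f(19,9)=11609 f(19,11)=3875 f(19,13)=969 f(19,15)=171 f(19,17)=19 f(19,19)=1
t=20: f(20,-2)=90440 f(20,0)=145996 f(20,2)=152456 f(20,4)=121125 f(20,6)=76380 f(20,8)=38570 f(20,10)=15484 f(20,12)=4844 f(20,14)=1140 f(20,16)=190 f(20,18)=20 f(20,20)=1
t=21: f(21,-3)=90440 f(21,-1)=236436 f(21,1)=298452 f(21,3)=273581 f(21,5)=197505 f(21,7)=114950 f(21,9)=54054 f(21,11)=20328 f(21,13)=5984 f(21,15)=1330 f(21,17)=210 f(21,19)=21 f(21,21)=1
t=22: f(22,-2)=326876 f(22,0)=534888 f(22,2)=572033 f(22,4)=471086 f(22,6)=312455 f(22,8)=169004 f(22,10)=74382 f(22,12)=26312 f(22,14)=7314 f(22,16)=1540 f(22,18)=231 f(22,20)=22 f(22,22)=1
t=23: f(23,-3)=326876 f(23,-1)=861764 f(23,1)=1106921 f(23,3)=1043119 f(23,5)=783541 f(23,7)=481459 f(23,9)=243386 f(23,11)=100694 f(23,13)=33626 f(23,15)=8854 f(23,17)=1771 f(23,19)=253 f(23,21)=23 f(23,23)=1
t=24: f(24,-2)=1188640 f(24,0)=1968685 f(24,2)=2150040 f(24,4)=1826660 f(24,6)=1265000 f(24,8)=724845 f(24,10)=344080 f(24,12)=134320 f(24,14)=42480 f(24,16)=10625 f(24,18)=2024 f(24,20)=276 f(24,22)=24 f(24,24)=1
t=25: f(25,-3)=1188640 f(25,-1)=3157325 f(25,1)=4118725 f(25,3)=3976700 f(25,5)=3091660 f(25,7)=1989845 f(25,9)=1068925 f(25,11)=478400 f(25,13)=176800 f(25,15)=53105 f(25,17)=12649 f(25,19)=2300 f(25,21)=300 f(25,23)=25 f(25,25)=1
t=26: f(26,-2)=4345965 f(26,0)=7276050 f(26,2)=8095425 f(26,4)=7068360 f(26,6)=5081505 f(26,8)=3058770 f(26,10)=1547325 f(26,12)=655200 f(26,14)=229905 f(26,16)=65754 f(26,18)=14949 f(26,20)=2600 f(26,22)=325 f(26,24)=26 f(26,26)=1
Σ_s f(26,s) = 37442160
P = 37442160/67108864 = 2340135/4194304

Answer: 2340135/4194304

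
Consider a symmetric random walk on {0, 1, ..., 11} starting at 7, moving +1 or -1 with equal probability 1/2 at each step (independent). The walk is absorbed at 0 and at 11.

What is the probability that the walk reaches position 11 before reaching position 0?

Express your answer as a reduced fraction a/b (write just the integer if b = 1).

Answer: 7/11

Derivation:
Symmetric walk (p = 1/2): the harmonic-function argument gives P(hit 11 before 0 | start at 7) = a/N.
P = 7/11 = 7/11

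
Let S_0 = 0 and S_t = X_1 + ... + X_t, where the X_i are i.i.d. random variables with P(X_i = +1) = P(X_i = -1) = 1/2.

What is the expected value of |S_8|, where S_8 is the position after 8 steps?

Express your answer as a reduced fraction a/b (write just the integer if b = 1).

Answer: 35/16

Derivation:
S_8 takes values m ≡ 0 (mod 2) with |m| ≤ 8; P(S_8=m) = C(8,(8+m)/2)/2^8.
Total paths: 2^8 = 256
Distribution: P(S=-8)=1/256, P(S=-6)=8/256, P(S=-4)=28/256, P(S=-2)=56/256, P(S=0)=70/256, P(S=2)=56/256, P(S=4)=28/256, P(S=6)=8/256, P(S=8)=1/256
E[|S_8|] = Σ_m |m|·P(S_8=m) = 560/256 = 35/16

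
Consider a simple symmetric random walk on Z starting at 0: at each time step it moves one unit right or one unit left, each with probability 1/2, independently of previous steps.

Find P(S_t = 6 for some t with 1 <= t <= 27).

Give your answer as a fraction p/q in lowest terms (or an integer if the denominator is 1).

Count via complement. Let g(t,s) = #length-t paths at position s with S_1..S_t all ≠ 6.
g(t,s) = g(t-1,s-1) + g(t-1,s+1) for s ≠ 6; g(t,6) = 0.
t=0: g(0,0)=1
t=1: g(1,-1)=1 g(1,1)=1
t=2: g(2,-2)=1 g(2,0)=2 g(2,2)=1
t=3: g(3,-3)=1 g(3,-1)=3 g(3,1)=3 g(3,3)=1
t=4: g(4,-4)=1 g(4,-2)=4 g(4,0)=6 g(4,2)=4 g(4,4)=1
t=5: g(5,-5)=1 g(5,-3)=5 g(5,-1)=10 g(5,1)=10 g(5,3)=5 g(5,5)=1
t=6: g(6,-6)=1 g(6,-4)=6 g(6,-2)=15 g(6,0)=20 g(6,2)=15 g(6,4)=6
t=7: g(7,-7)=1 g(7,-5)=7 g(7,-3)=21 g(7,-1)=35 g(7,1)=35 g(7,3)=21 g(7,5)=6
t=8: g(8,-8)=1 g(8,-6)=8 g(8,-4)=28 g(8,-2)=56 g(8,0)=70 g(8,2)=56 g(8,4)=27
t=9: g(9,-9)=1 g(9,-7)=9 g(9,-5)=36 g(9,-3)=84 g(9,-1)=126 g(9,1)=126 g(9,3)=83 g(9,5)=27
t=10: g(10,-10)=1 g(10,-8)=10 g(10,-6)=45 g(10,-4)=120 g(10,-2)=210 g(10,0)=252 g(10,2)=209 g(10,4)=110
t=11: g(11,-11)=1 g(11,-9)=11 g(11,-7)=55 g(11,-5)=165 g(11,-3)=330 g(11,-1)=462 g(11,1)=461 g(11,3)=319 g(11,5)=110
t=12: g(12,-12)=1 g(12,-10)=12 g(12,-8)=66 g(12,-6)=220 g(12,-4)=495 g(12,-2)=792 g(12,0)=923 g(12,2)=780 g(12,4)=429
t=13: g(13,-13)=1 g(13,-11)=13 g(13,-9)=78 g(13,-7)=286 g(13,-5)=715 g(13,-3)=1287 g(13,-1)=1715 g(13,1)=1703 g(13,3)=1209 g(13,5)=429
t=14: g(14,-14)=1 g(14,-12)=14 g(14,-10)=91 g(14,-8)=364 g(14,-6)=1001 g(14,-4)=2002 g(14,-2)=3002 g(14,0)=3418 g(14,2)=2912 g(14,4)=1638
t=15: g(15,-15)=1 g(15,-13)=15 g(15,-11)=105 g(15,-9)=455 g(15,-7)=1365 g(15,-5)=3003 g(15,-3)=5004 g(15,-1)=6420 g(15,1)=6330 g(15,3)=4550 g(15,5)=1638
t=16: g(16,-16)=1 g(16,-14)=16 g(16,-12)=120 g(16,-10)=560 g(16,-8)=1820 g(16,-6)=4368 g(16,-4)=8007 g(16,-2)=11424 g(16,0)=12750 g(16,2)=10880 g(16,4)=6188
t=17: g(17,-17)=1 g(17,-15)=17 g(17,-13)=136 g(17,-11)=680 g(17,-9)=2380 g(17,-7)=6188 g(17,-5)=12375 g(17,-3)=19431 g(17,-1)=24174 g(17,1)=23630 g(17,3)=17068 g(17,5)=6188
t=18: g(18,-18)=1 g(18,-16)=18 g(18,-14)=153 g(18,-12)=816 g(18,-10)=3060 g(18,-8)=8568 g(18,-6)=18563 g(18,-4)=31806 g(18,-2)=43605 g(18,0)=47804 g(18,2)=40698 g(18,4)=23256
t=19: g(19,-19)=1 g(19,-17)=19 g(19,-15)=171 g(19,-13)=969 g(19,-11)=3876 g(19,-9)=11628 g(19,-7)=27131 g(19,-5)=50369 g(19,-3)=75411 g(19,-1)=91409 g(19,1)=88502 g(19,3)=63954 g(19,5)=23256
t=20: g(20,-20)=1 g(20,-18)=20 g(20,-16)=190 g(20,-14)=1140 g(20,-12)=4845 g(20,-10)=15504 g(20,-8)=38759 g(20,-6)=77500 g(20,-4)=125780 g(20,-2)=166820 g(20,0)=179911 g(20,2)=152456 g(20,4)=87210
t=21: g(21,-21)=1 g(21,-19)=21 g(21,-17)=210 g(21,-15)=1330 g(21,-13)=5985 g(21,-11)=20349 g(21,-9)=54263 g(21,-7)=116259 g(21,-5)=203280 g(21,-3)=292600 g(21,-1)=346731 g(21,1)=332367 g(21,3)=239666 g(21,5)=87210
t=22: g(22,-22)=1 g(22,-20)=22 g(22,-18)=231 g(22,-16)=1540 g(22,-14)=7315 g(22,-12)=26334 g(22,-10)=74612 g(22,-8)=170522 g(22,-6)=319539 g(22,-4)=495880 g(22,-2)=639331 g(22,0)=679098 g(22,2)=572033 g(22,4)=326876
t=23: g(23,-23)=1 g(23,-21)=23 g(23,-19)=253 g(23,-17)=1771 g(23,-15)=8855 g(23,-13)=33649 g(23,-11)=100946 g(23,-9)=245134 g(23,-7)=490061 g(23,-5)=815419 g(23,-3)=1135211 g(23,-1)=1318429 g(23,1)=1251131 g(23,3)=898909 g(23,5)=326876
t=24: g(24,-24)=1 g(24,-22)=24 g(24,-20)=276 g(24,-18)=2024 g(24,-16)=10626 g(24,-14)=42504 g(24,-12)=134595 g(24,-10)=346080 g(24,-8)=735195 g(24,-6)=1305480 g(24,-4)=1950630 g(24,-2)=2453640 g(24,0)=2569560 g(24,2)=2150040 g(24,4)=1225785
t=25: g(25,-25)=1 g(25,-23)=25 g(25,-21)=300 g(25,-19)=2300 g(25,-17)=12650 g(25,-15)=53130 g(25,-13)=177099 g(25,-11)=480675 g(25,-9)=1081275 g(25,-7)=2040675 g(25,-5)=3256110 g(25,-3)=4404270 g(25,-1)=5023200 g(25,1)=4719600 g(25,3)=3375825 g(25,5)=1225785
t=26: g(26,-26)=1 g(26,-24)=26 g(26,-22)=325 g(26,-20)=2600 g(26,-18)=14950 g(26,-16)=65780 g(26,-14)=230229 g(26,-12)=657774 g(26,-10)=1561950 g(26,-8)=3121950 g(26,-6)=5296785 g(26,-4)=7660380 g(26,-2)=9427470 g(26,0)=9742800 g(26,2)=8095425 g(26,4)=4601610
t=27: g(27,-27)=1 g(27,-25)=27 g(27,-23)=351 g(27,-21)=2925 g(27,-19)=17550 g(27,-17)=80730 g(27,-15)=296009 g(27,-13)=888003 g(27,-11)=2219724 g(27,-9)=4683900 g(27,-7)=8418735 g(27,-5)=12957165 g(27,-3)=17087850 g(27,-1)=19170270 g(27,1)=17838225 g(27,3)=12697035 g(27,5)=4601610
Paths never hitting 6: Σ_s g(27,s) = 100960110
Paths hitting 6: 2^27 - 100960110 = 33257618
P = 33257618/134217728 = 16628809/67108864

Answer: 16628809/67108864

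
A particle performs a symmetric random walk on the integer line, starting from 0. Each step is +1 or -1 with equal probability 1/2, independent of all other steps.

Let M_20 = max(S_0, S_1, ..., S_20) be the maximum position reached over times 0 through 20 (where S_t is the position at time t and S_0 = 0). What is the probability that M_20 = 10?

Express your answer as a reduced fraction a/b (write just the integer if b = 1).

Answer: 969/65536

Derivation:
Let M_20 = max(S_0,...,S_20). Use the reflection principle: for j ≥ 1, #{paths with M_20 ≥ j} = #{S_20 ≥ j} + #{S_20 ≥ j+1}.
By reflection, #{M_20 ≥ 10} = #{S_20 ≥ 10} + #{S_20 ≥ 11} = 21700 + 6196 = 27896.
#{M_20 ≥ 11} = #{S_20 ≥ 11} + #{S_20 ≥ 12} = 6196 + 6196 = 12392.
#{M_20 = 10} = 27896 - 12392 = 15504.
P(M_20 = 10) = 15504/1048576 = 969/65536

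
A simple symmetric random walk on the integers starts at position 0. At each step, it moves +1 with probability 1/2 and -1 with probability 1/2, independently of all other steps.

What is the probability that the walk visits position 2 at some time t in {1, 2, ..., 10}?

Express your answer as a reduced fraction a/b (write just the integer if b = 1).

Count via complement. Let g(t,s) = #length-t paths at position s with S_1..S_t all ≠ 2.
g(t,s) = g(t-1,s-1) + g(t-1,s+1) for s ≠ 2; g(t,2) = 0.
t=0: g(0,0)=1
t=1: g(1,-1)=1 g(1,1)=1
t=2: g(2,-2)=1 g(2,0)=2
t=3: g(3,-3)=1 g(3,-1)=3 g(3,1)=2
t=4: g(4,-4)=1 g(4,-2)=4 g(4,0)=5
t=5: g(5,-5)=1 g(5,-3)=5 g(5,-1)=9 g(5,1)=5
t=6: g(6,-6)=1 g(6,-4)=6 g(6,-2)=14 g(6,0)=14
t=7: g(7,-7)=1 g(7,-5)=7 g(7,-3)=20 g(7,-1)=28 g(7,1)=14
t=8: g(8,-8)=1 g(8,-6)=8 g(8,-4)=27 g(8,-2)=48 g(8,0)=42
t=9: g(9,-9)=1 g(9,-7)=9 g(9,-5)=35 g(9,-3)=75 g(9,-1)=90 g(9,1)=42
t=10: g(10,-10)=1 g(10,-8)=10 g(10,-6)=44 g(10,-4)=110 g(10,-2)=165 g(10,0)=132
Paths never hitting 2: Σ_s g(10,s) = 462
Paths hitting 2: 2^10 - 462 = 562
P = 562/1024 = 281/512

Answer: 281/512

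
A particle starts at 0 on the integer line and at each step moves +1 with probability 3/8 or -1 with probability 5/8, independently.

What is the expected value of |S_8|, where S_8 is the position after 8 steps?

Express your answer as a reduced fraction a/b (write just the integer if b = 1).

Answer: 2849723/1048576

Derivation:
S_8 takes values m ≡ 0 (mod 2) with |m| ≤ 8; P(S_8=m) = C(8,(8+m)/2) · (3/8)^((8+m)/2) · (5/8)^((8-m)/2).
Distribution: P(S=-8)=390625/16777216, P(S=-6)=234375/2097152, P(S=-4)=984375/4194304, P(S=-2)=590625/2097152, P(S=0)=1771875/8388608, P(S=2)=212625/2097152, P(S=4)=127575/4194304, P(S=6)=10935/2097152, P(S=8)=6561/16777216
E[|S_8|] = Σ_m |m|·P(S_8=m) = 2849723/1048576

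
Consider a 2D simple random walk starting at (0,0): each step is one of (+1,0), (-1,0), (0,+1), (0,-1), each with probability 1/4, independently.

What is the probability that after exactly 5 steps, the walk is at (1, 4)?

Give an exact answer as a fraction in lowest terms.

Let h be the number of horizontal steps (so 5-h are vertical). To end at (1,4) need (h+1)/2 right-steps and ((5-h)+4)/2 up-steps.
Sum over h with 1 ≤ h ≤ 1, h ≡ 1 (mod 2), 5-h ≡ 0 (mod 2):
h=1: C(5,1)·C(1,1)·C(4,4) = 5·1·1 = 5
Total favorable: 5
Total paths: 4^5 = 1024
P = 5/1024 = 5/1024

Answer: 5/1024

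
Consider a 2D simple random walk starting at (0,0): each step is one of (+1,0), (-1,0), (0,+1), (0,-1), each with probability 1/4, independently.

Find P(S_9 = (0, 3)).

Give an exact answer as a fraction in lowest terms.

Let h be the number of horizontal steps (so 9-h are vertical). To end at (0,3) need (h+0)/2 right-steps and ((9-h)+3)/2 up-steps.
Sum over h with 0 ≤ h ≤ 6, h ≡ 0 (mod 2), 9-h ≡ 1 (mod 2):
h=0: C(9,0)·C(0,0)·C(9,6) = 1·1·84 = 84
h=2: C(9,2)·C(2,1)·C(7,5) = 36·2·21 = 1512
h=4: C(9,4)·C(4,2)·C(5,4) = 126·6·5 = 3780
h=6: C(9,6)·C(6,3)·C(3,3) = 84·20·1 = 1680
Total favorable: 7056
Total paths: 4^9 = 262144
P = 7056/262144 = 441/16384

Answer: 441/16384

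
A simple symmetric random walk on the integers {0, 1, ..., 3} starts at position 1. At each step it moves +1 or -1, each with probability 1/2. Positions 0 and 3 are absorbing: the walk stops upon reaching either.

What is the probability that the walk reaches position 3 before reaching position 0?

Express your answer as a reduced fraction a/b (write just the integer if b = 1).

Symmetric walk (p = 1/2): the harmonic-function argument gives P(hit 3 before 0 | start at 1) = a/N.
P = 1/3 = 1/3

Answer: 1/3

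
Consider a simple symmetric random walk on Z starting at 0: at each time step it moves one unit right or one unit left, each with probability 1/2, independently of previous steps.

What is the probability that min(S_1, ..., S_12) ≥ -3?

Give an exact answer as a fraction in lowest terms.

Let f(t,s) = #length-t paths at position s with S_1..S_t all ≥ -3.
f(t,s) = f(t-1,s-1) + f(t-1,s+1) for s ≥ -3; f(t,s) = 0 for s < -3.
t=0: f(0,0)=1
t=1: f(1,-1)=1 f(1,1)=1
t=2: f(2,-2)=1 f(2,0)=2 f(2,2)=1
t=3: f(3,-3)=1 f(3,-1)=3 f(3,1)=3 f(3,3)=1
t=4: f(4,-2)=4 f(4,0)=6 f(4,2)=4 f(4,4)=1
t=5: f(5,-3)=4 f(5,-1)=10 f(5,1)=10 f(5,3)=5 f(5,5)=1
t=6: f(6,-2)=14 f(6,0)=20 f(6,2)=15 f(6,4)=6 f(6,6)=1
t=7: f(7,-3)=14 f(7,-1)=34 f(7,1)=35 f(7,3)=21 f(7,5)=7 f(7,7)=1
t=8: f(8,-2)=48 f(8,0)=69 f(8,2)=56 f(8,4)=28 f(8,6)=8 f(8,8)=1
t=9: f(9,-3)=48 f(9,-1)=117 f(9,1)=125 f(9,3)=84 f(9,5)=36 f(9,7)=9 f(9,9)=1
t=10: f(10,-2)=165 f(10,0)=242 f(10,2)=209 f(10,4)=120 f(10,6)=45 f(10,8)=10 f(10,10)=1
t=11: f(11,-3)=165 f(11,-1)=407 f(11,1)=451 f(11,3)=329 f(11,5)=165 f(11,7)=55 f(11,9)=11 f(11,11)=1
t=12: f(12,-2)=572 f(12,0)=858 f(12,2)=780 f(12,4)=494 f(12,6)=220 f(12,8)=66 f(12,10)=12 f(12,12)=1
Σ_s f(12,s) = 3003
P = 3003/4096 = 3003/4096

Answer: 3003/4096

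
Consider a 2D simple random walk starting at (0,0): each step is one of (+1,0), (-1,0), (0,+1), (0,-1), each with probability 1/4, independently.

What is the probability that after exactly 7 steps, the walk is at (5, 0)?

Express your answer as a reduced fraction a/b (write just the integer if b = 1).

Let h be the number of horizontal steps (so 7-h are vertical). To end at (5,0) need (h+5)/2 right-steps and ((7-h)+0)/2 up-steps.
Sum over h with 5 ≤ h ≤ 7, h ≡ 1 (mod 2), 7-h ≡ 0 (mod 2):
h=5: C(7,5)·C(5,5)·C(2,1) = 21·1·2 = 42
h=7: C(7,7)·C(7,6)·C(0,0) = 1·7·1 = 7
Total favorable: 49
Total paths: 4^7 = 16384
P = 49/16384 = 49/16384

Answer: 49/16384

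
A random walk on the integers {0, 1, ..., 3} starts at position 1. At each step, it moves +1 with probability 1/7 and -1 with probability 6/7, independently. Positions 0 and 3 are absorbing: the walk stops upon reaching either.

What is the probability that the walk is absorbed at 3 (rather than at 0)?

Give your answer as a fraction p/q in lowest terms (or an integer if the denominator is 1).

Biased walk: p = 1/7, q = 6/7, r = q/p = 6
Gambler's ruin: P(hit 3 before 0 | start at 1) = (1 - r^a)/(1 - r^N)
r^1 = 6; r^3 = 216
P = (1 - 6) / (1 - 216) = -5 / -215 = 1/43

Answer: 1/43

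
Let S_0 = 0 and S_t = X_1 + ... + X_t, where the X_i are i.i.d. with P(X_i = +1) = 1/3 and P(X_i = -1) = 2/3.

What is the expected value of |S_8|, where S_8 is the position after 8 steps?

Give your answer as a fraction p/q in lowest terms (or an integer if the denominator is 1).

S_8 takes values m ≡ 0 (mod 2) with |m| ≤ 8; P(S_8=m) = C(8,(8+m)/2) · (1/3)^((8+m)/2) · (2/3)^((8-m)/2).
Distribution: P(S=-8)=256/6561, P(S=-6)=1024/6561, P(S=-4)=1792/6561, P(S=-2)=1792/6561, P(S=0)=1120/6561, P(S=2)=448/6561, P(S=4)=112/6561, P(S=6)=16/6561, P(S=8)=1/6561
E[|S_8|] = Σ_m |m|·P(S_8=m) = 20392/6561

Answer: 20392/6561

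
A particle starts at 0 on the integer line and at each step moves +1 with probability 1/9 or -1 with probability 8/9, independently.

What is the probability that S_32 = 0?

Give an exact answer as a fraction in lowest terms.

Answer: 18798787641831336181760/381520424476945831628649898809

Derivation:
To be at 0 after 32 steps: need exactly 16 steps of +1 and 16 of -1.
Number of such sequences: C(32,16) = 601080390
Each has probability (1/9)^16 · (8/9)^16 = 281474976710656/3433683820292512484657849089281
P = 601080390 · 281474976710656/3433683820292512484657849089281 = 18798787641831336181760/381520424476945831628649898809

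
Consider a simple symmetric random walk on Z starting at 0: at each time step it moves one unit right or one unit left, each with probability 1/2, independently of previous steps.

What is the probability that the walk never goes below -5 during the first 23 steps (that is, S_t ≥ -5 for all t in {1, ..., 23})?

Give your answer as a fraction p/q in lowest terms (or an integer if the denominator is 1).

Let f(t,s) = #length-t paths at position s with S_1..S_t all ≥ -5.
f(t,s) = f(t-1,s-1) + f(t-1,s+1) for s ≥ -5; f(t,s) = 0 for s < -5.
t=0: f(0,0)=1
t=1: f(1,-1)=1 f(1,1)=1
t=2: f(2,-2)=1 f(2,0)=2 f(2,2)=1
t=3: f(3,-3)=1 f(3,-1)=3 f(3,1)=3 f(3,3)=1
t=4: f(4,-4)=1 f(4,-2)=4 f(4,0)=6 f(4,2)=4 f(4,4)=1
t=5: f(5,-5)=1 f(5,-3)=5 f(5,-1)=10 f(5,1)=10 f(5,3)=5 f(5,5)=1
t=6: f(6,-4)=6 f(6,-2)=15 f(6,0)=20 f(6,2)=15 f(6,4)=6 f(6,6)=1
t=7: f(7,-5)=6 f(7,-3)=21 f(7,-1)=35 f(7,1)=35 f(7,3)=21 f(7,5)=7 f(7,7)=1
t=8: f(8,-4)=27 f(8,-2)=56 f(8,0)=70 f(8,2)=56 f(8,4)=28 f(8,6)=8 f(8,8)=1
t=9: f(9,-5)=27 f(9,-3)=83 f(9,-1)=126 f(9,1)=126 f(9,3)=84 f(9,5)=36 f(9,7)=9 f(9,9)=1
t=10: f(10,-4)=110 f(10,-2)=209 f(10,0)=252 f(10,2)=210 f(10,4)=120 f(10,6)=45 f(10,8)=10 f(10,10)=1
t=11: f(11,-5)=110 f(11,-3)=319 f(11,-1)=461 f(11,1)=462 f(11,3)=330 f(11,5)=165 f(11,7)=55 f(11,9)=11 f(11,11)=1
t=12: f(12,-4)=429 f(12,-2)=780 f(12,0)=923 f(12,2)=792 f(12,4)=495 f(12,6)=220 f(12,8)=66 f(12,10)=12 f(12,12)=1
t=13: f(13,-5)=429 f(13,-3)=1209 f(13,-1)=1703 f(13,1)=1715 f(13,3)=1287 f(13,5)=715 f(13,7)=286 f(13,9)=78 f(13,11)=13 f(13,13)=1
t=14: f(14,-4)=1638 f(14,-2)=2912 f(14,0)=3418 f(14,2)=3002 f(14,4)=2002 f(14,6)=1001 f(14,8)=364 f(14,10)=91 f(14,12)=14 f(14,14)=1
t=15: f(15,-5)=1638 f(15,-3)=4550 f(15,-1)=6330 f(15,1)=6420 f(15,3)=5004 f(15,5)=3003 f(15,7)=1365 f(15,9)=455 f(15,11)=105 f(15,13)=15 f(15,15)=1
t=16: f(16,-4)=6188 f(16,-2)=10880 f(16,0)=12750 f(16,2)=11424 f(16,4)=8007 f(16,6)=4368 f(16,8)=1820 f(16,10)=560 f(16,12)=120 f(16,14)=16 f(16,16)=1
t=17: f(17,-5)=6188 f(17,-3)=17068 f(17,-1)=23630 f(17,1)=24174 f(17,3)=19431 f(17,5)=12375 f(17,7)=6188 f(17,9)=2380 f(17,11)=680 f(17,13)=136 f(17,15)=17 f(17,17)=1
t=18: f(18,-4)=23256 f(18,-2)=40698 f(18,0)=47804 f(18,2)=43605 f(18,4)=31806 f(18,6)=18563 f(18,8)=8568 f(18,10)=3060 f(18,12)=816 f(18,14)=153 f(18,16)=18 f(18,18)=1
t=19: f(19,-5)=23256 f(19,-3)=63954 f(19,-1)=88502 f(19,1)=91409 f(19,3)=75411 f(19,5)=50369 f(19,7)=27131 f(19,9)=11628 f(19,11)=3876 f(19,13)=969 f(19,15)=171 f(19,17)=19 f(19,19)=1
t=20: f(20,-4)=87210 f(20,-2)=152456 f(20,0)=179911 f(20,2)=166820 f(20,4)=125780 f(20,6)=77500 f(20,8)=38759 f(20,10)=15504 f(20,12)=4845 f(20,14)=1140 f(20,16)=190 f(20,18)=20 f(20,20)=1
t=21: f(21,-5)=87210 f(21,-3)=239666 f(21,-1)=332367 f(21,1)=346731 f(21,3)=292600 f(21,5)=203280 f(21,7)=116259 f(21,9)=54263 f(21,11)=20349 f(21,13)=5985 f(21,15)=1330 f(21,17)=210 f(21,19)=21 f(21,21)=1
t=22: f(22,-4)=326876 f(22,-2)=572033 f(22,0)=679098 f(22,2)=639331 f(22,4)=495880 f(22,6)=319539 f(22,8)=170522 f(22,10)=74612 f(22,12)=26334 f(22,14)=7315 f(22,16)=1540 f(22,18)=231 f(22,20)=22 f(22,22)=1
t=23: f(23,-5)=326876 f(23,-3)=898909 f(23,-1)=1251131 f(23,1)=1318429 f(23,3)=1135211 f(23,5)=815419 f(23,7)=490061 f(23,9)=245134 f(23,11)=100946 f(23,13)=33649 f(23,15)=8855 f(23,17)=1771 f(23,19)=253 f(23,21)=23 f(23,23)=1
Σ_s f(23,s) = 6626668
P = 6626668/8388608 = 1656667/2097152

Answer: 1656667/2097152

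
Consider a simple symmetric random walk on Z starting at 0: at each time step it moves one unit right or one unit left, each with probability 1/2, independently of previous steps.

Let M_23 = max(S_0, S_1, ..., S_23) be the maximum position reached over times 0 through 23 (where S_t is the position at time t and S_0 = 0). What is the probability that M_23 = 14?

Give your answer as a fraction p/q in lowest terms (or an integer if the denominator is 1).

Answer: 8855/8388608

Derivation:
Let M_23 = max(S_0,...,S_23). Use the reflection principle: for j ≥ 1, #{paths with M_23 ≥ j} = #{S_23 ≥ j} + #{S_23 ≥ j+1}.
By reflection, #{M_23 ≥ 14} = #{S_23 ≥ 14} + #{S_23 ≥ 15} = 10903 + 10903 = 21806.
#{M_23 ≥ 15} = #{S_23 ≥ 15} + #{S_23 ≥ 16} = 10903 + 2048 = 12951.
#{M_23 = 14} = 21806 - 12951 = 8855.
P(M_23 = 14) = 8855/8388608 = 8855/8388608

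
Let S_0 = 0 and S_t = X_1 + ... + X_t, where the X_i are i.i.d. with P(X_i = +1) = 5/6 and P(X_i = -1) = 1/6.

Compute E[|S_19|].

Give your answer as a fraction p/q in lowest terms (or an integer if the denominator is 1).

Answer: 321630863128141/25389989167104

Derivation:
S_19 takes values m ≡ 1 (mod 2) with |m| ≤ 19; P(S_19=m) = C(19,(19+m)/2) · (5/6)^((19+m)/2) · (1/6)^((19-m)/2).
Distribution: P(S=-19)=1/609359740010496, P(S=-17)=95/609359740010496, P(S=-15)=475/67706637778944, P(S=-13)=40375/203119913336832, P(S=-11)=201875/50779978334208, P(S=-9)=1009375/16926659444736, P(S=-7)=35328125/50779978334208, P(S=-5)=328046875/50779978334208, P(S=-3)=1640234375/33853318889472, P(S=-1)=90212890625/304679870005248, P(S=1)=451064453125/304679870005248, P(S=3)=205029296875/33853318889472, P(S=5)=1025146484375/50779978334208, P(S=7)=2760009765625/50779978334208, P(S=9)=1971435546875/16926659444736, P(S=11)=9857177734375/50779978334208, P(S=13)=49285888671875/203119913336832, P(S=15)=14495849609375/67706637778944, P(S=17)=72479248046875/609359740010496, P(S=19)=19073486328125/609359740010496
E[|S_19|] = Σ_m |m|·P(S_19=m) = 321630863128141/25389989167104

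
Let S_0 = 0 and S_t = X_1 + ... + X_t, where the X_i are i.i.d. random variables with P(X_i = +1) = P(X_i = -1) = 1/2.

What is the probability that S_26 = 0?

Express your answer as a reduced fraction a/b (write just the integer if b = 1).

Answer: 1300075/8388608

Derivation:
To return to 0 after 26 steps: need exactly 13 steps of +1 and 13 of -1.
Favorable paths: C(26,13) = 10400600
Total paths: 2^26 = 67108864
P = 10400600/67108864 = 1300075/8388608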